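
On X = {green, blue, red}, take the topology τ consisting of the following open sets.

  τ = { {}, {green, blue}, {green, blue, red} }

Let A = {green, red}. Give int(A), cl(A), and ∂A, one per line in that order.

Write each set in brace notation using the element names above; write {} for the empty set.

int(A) = {}
cl(A)  = {green, blue, red}
∂A     = {green, blue, red}

U open, U⊆A: {}. int(A) = ⋃ = {}
X∖A={blue}, int(X∖A)={}, hence cl(A)={green, blue, red}
∂A: remove int from cl → {green, blue, red}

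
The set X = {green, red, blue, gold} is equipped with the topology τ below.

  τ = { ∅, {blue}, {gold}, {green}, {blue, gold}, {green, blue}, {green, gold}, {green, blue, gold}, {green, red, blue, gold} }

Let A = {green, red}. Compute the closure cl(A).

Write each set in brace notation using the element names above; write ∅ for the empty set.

closure: X∖int(X∖A) = X∖{blue, gold} = {green, red}

{green, red}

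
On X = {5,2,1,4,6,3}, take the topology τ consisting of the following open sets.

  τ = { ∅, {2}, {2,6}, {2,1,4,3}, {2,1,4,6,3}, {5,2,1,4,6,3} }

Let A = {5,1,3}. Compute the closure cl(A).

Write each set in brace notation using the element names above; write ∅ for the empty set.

{5,1,4,3}

cl via duality: int({2,4,6}) = {2,6}, so X∖{2,6} = {5,1,4,3}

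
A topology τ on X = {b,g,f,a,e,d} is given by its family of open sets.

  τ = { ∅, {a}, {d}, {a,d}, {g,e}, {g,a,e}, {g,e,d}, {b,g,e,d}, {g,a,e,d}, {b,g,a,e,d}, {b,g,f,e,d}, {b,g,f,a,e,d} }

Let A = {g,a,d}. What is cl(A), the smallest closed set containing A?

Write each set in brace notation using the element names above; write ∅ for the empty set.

cl via duality: int({b,f,e}) = ∅, so X∖∅ = {b,g,f,a,e,d}

{b,g,f,a,e,d}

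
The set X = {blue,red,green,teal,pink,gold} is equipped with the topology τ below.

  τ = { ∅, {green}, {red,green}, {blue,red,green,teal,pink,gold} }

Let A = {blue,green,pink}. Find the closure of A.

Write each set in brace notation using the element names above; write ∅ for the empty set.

{blue,red,green,teal,pink,gold}

cl via duality: int({red,teal,gold}) = ∅, so X∖∅ = {blue,red,green,teal,pink,gold}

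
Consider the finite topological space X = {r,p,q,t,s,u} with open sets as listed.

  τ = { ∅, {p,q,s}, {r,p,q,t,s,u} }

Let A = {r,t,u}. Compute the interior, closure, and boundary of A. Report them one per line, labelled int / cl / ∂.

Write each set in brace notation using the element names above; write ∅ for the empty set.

int(A) = ∅
cl(A)  = {r,t,u}
∂A     = {r,t,u}

interior: largest open inside A is ∅ (from ∅)
cl via duality: int({p,q,s}) = {p,q,s}, so X∖{p,q,s} = {r,t,u}
cl∖int = {r,t,u}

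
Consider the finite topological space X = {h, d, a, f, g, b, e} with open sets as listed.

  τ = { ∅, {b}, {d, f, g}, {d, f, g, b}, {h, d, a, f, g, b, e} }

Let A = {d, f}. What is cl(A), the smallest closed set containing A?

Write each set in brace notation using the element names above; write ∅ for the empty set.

{h, d, a, f, g, e}

X∖A={h, a, g, b, e}, int(X∖A)={b}, hence cl(A)={h, d, a, f, g, e}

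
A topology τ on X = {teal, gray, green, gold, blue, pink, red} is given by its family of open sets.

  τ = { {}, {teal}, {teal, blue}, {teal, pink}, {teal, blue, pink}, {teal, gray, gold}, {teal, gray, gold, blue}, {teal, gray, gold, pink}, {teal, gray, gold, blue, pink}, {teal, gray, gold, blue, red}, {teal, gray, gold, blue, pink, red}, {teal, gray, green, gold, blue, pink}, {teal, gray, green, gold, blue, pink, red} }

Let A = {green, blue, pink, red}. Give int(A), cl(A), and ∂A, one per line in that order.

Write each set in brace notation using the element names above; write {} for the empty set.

interior: largest open inside A is {} (from {})
cl via duality: int({teal, gray, gold}) = {teal, gray, gold}, so X∖{teal, gray, gold} = {green, blue, pink, red}
cl∖int = {green, blue, pink, red}

int(A) = {}
cl(A)  = {green, blue, pink, red}
∂A     = {green, blue, pink, red}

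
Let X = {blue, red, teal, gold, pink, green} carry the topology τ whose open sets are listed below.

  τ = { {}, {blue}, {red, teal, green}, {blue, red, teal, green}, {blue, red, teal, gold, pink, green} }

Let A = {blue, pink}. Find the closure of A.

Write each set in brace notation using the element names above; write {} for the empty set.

complement {red, teal, gold, green}; its interior {red, teal, green}; cl(A) = X∖{red, teal, green} = {blue, gold, pink}

{blue, gold, pink}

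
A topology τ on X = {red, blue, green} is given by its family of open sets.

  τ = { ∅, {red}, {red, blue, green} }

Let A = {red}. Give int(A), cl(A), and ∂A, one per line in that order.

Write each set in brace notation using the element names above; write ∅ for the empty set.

opens ⊆ A: ∅, {red}; union → int = {red}
complement {blue, green}; its interior ∅; cl(A) = X∖∅ = {red, blue, green}
boundary = {red, blue, green} ∖ {red} = {blue, green}

int(A) = {red}
cl(A)  = {red, blue, green}
∂A     = {blue, green}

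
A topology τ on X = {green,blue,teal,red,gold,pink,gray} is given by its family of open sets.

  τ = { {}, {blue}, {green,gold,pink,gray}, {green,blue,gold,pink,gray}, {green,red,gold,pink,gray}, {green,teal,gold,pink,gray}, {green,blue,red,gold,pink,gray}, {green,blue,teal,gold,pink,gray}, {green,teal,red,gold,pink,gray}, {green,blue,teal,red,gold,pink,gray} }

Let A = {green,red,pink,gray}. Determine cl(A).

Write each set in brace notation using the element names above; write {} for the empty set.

complement {blue,teal,gold}; its interior {blue}; cl(A) = X∖{blue} = {green,teal,red,gold,pink,gray}

{green,teal,red,gold,pink,gray}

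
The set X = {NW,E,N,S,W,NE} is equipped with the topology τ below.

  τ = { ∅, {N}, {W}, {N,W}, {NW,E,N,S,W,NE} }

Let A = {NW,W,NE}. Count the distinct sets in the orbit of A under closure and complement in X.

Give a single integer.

6

X∖A={E,N,S}, int(X∖A)={N}, hence cl(A)={NW,E,S,W,NE}
Orbit (k=closure, c=complement):
  1. A     = {NW,W,NE}
  2. kA    = {NW,E,S,W,NE}
  3. cA    = {E,N,S}
  4. ckA   = {N}
  5. kcA   = {NW,E,N,S,NE}
  6. ckcA  = {W}
(closed under both — stop)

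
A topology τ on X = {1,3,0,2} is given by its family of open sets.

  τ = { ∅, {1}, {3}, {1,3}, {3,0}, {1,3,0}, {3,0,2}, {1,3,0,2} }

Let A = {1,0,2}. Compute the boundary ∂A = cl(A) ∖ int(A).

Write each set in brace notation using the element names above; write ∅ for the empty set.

{0,2}

U open, U⊆A: ∅, {1}. int(A) = ⋃ = {1}
X∖A={3}, int(X∖A)={3}, hence cl(A)={1,0,2}
∂A: remove int from cl → {0,2}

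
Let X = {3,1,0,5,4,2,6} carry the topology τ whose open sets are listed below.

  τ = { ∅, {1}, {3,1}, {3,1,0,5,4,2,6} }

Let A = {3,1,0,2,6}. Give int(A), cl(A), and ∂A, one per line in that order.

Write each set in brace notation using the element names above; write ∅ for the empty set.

U open, U⊆A: ∅, {1}, {3,1}. int(A) = ⋃ = {3,1}
X∖A={5,4}, int(X∖A)=∅, hence cl(A)={3,1,0,5,4,2,6}
∂A: remove int from cl → {0,5,4,2,6}

int(A) = {3,1}
cl(A)  = {3,1,0,5,4,2,6}
∂A     = {0,5,4,2,6}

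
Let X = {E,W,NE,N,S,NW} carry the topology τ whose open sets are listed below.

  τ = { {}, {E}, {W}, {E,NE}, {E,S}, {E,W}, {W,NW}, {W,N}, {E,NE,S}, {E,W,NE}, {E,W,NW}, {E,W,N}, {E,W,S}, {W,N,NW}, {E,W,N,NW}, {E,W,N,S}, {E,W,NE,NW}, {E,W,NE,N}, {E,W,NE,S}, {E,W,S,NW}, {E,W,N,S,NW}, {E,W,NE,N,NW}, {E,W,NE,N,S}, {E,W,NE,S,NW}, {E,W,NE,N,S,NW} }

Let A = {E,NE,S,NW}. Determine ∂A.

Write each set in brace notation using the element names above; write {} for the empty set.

{NW}

open subsets of A: {}, {E}, {E,S}, {E,NE}, {E,NE,S}; so int(A) = {E,NE,S}
closure: X∖int(X∖A) = X∖{W,N} = {E,NE,S,NW}
∂A = {E,NE,S,NW} minus {E,NE,S} = {NW}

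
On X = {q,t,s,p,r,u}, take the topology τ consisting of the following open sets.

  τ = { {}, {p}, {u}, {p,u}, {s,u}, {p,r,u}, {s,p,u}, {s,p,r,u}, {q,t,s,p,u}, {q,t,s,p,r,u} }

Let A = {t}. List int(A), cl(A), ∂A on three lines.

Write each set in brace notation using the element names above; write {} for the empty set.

int(A) = {}
cl(A)  = {q,t}
∂A     = {q,t}

open subsets of A: {}; so int(A) = {}
closure: X∖int(X∖A) = X∖{s,p,r,u} = {q,t}
∂A = {q,t} minus {} = {q,t}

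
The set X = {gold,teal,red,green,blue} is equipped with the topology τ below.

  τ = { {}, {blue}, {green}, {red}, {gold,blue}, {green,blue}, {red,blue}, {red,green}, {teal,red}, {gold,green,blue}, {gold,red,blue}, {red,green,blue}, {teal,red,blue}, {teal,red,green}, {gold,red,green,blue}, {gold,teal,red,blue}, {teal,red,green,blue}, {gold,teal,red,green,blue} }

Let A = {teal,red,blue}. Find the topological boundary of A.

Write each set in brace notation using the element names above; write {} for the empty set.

{gold}

interior: largest open inside A is {teal,red,blue} (from {}, {red}, {blue}, {teal,red}, {red,blue}, {teal,red,blue})
cl via duality: int({gold,green}) = {green}, so X∖{green} = {gold,teal,red,blue}
cl∖int = {gold}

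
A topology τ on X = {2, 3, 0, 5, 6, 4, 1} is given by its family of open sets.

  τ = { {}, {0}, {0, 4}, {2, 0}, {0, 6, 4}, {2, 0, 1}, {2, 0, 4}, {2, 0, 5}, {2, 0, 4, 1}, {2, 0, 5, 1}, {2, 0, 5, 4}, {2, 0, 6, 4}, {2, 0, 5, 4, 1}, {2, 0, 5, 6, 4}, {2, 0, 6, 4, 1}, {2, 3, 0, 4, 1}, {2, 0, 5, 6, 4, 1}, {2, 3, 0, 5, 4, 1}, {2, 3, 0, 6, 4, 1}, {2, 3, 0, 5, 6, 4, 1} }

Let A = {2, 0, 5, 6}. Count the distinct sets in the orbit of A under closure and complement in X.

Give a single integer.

6

closure: X∖int(X∖A) = X∖{} = {2, 3, 0, 5, 6, 4, 1}
Let k=closure and c=complement:
  1. A     = {2, 0, 5, 6}
  2. kA    = {2, 3, 0, 5, 6, 4, 1}
  3. cA    = {3, 4, 1}
  4. ckA   = {}
  5. kcA   = {3, 6, 4, 1}
  6. ckcA  = {2, 0, 5}
— saturated at 6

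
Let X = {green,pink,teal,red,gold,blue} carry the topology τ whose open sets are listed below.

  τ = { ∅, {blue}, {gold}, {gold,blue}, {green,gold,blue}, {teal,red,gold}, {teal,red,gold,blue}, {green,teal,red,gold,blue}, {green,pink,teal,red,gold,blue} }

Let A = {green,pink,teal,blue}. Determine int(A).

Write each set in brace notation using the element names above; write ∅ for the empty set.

interior: largest open inside A is {blue} (from ∅, {blue})

{blue}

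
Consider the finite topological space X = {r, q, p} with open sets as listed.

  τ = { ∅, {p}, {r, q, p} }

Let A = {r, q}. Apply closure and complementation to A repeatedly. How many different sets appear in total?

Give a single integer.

X∖A={p}, int(X∖A)={p}, hence cl(A)={r, q}
Orbit (k=closure, c=complement):
  1. A     = {r, q}
  2. cA    = {p}
  3. kcA   = {r, q, p}
  4. ckcA  = ∅
(closed under both — stop)

4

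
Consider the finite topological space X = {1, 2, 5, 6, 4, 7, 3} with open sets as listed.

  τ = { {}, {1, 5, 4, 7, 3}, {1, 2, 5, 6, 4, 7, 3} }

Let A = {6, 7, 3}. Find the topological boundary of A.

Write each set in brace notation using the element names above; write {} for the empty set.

open subsets of A: {}; so int(A) = {}
closure: X∖int(X∖A) = X∖{} = {1, 2, 5, 6, 4, 7, 3}
∂A = {1, 2, 5, 6, 4, 7, 3} minus {} = {1, 2, 5, 6, 4, 7, 3}

{1, 2, 5, 6, 4, 7, 3}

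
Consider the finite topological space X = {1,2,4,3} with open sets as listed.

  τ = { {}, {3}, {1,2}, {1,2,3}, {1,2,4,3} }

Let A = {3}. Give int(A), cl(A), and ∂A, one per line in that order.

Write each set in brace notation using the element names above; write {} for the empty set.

int(A) = {3}
cl(A)  = {4,3}
∂A     = {4}

open subsets of A: {}, {3}; so int(A) = {3}
closure: X∖int(X∖A) = X∖{1,2} = {4,3}
∂A = {4,3} minus {3} = {4}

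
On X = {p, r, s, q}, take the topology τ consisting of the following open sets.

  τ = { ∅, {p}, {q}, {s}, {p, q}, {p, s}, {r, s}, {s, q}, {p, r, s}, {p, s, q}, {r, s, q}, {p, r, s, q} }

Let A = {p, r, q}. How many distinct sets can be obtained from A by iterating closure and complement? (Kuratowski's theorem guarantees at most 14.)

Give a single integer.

closure: X∖int(X∖A) = X∖{s} = {p, r, q}
Let k=closure and c=complement:
  1. A     = {p, r, q}
  2. cA    = {s}
  3. kcA   = {r, s}
  4. ckcA  = {p, q}
— saturated at 4

4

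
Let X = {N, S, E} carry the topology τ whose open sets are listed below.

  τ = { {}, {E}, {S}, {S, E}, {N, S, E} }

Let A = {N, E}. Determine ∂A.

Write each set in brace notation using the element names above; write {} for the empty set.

{N}

open subsets of A: {}, {E}; so int(A) = {E}
closure: X∖int(X∖A) = X∖{S} = {N, E}
∂A = {N, E} minus {E} = {N}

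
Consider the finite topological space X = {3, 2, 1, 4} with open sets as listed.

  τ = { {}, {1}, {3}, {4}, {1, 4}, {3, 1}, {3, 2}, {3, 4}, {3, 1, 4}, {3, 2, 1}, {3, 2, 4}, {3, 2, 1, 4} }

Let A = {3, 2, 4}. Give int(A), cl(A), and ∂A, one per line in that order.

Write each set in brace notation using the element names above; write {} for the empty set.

opens ⊆ A: {}, {4}, {3}, {3, 4}, {3, 2}, {3, 2, 4}; union → int = {3, 2, 4}
complement {1}; its interior {1}; cl(A) = X∖{1} = {3, 2, 4}
boundary = {3, 2, 4} ∖ {3, 2, 4} = {}

int(A) = {3, 2, 4}
cl(A)  = {3, 2, 4}
∂A     = {}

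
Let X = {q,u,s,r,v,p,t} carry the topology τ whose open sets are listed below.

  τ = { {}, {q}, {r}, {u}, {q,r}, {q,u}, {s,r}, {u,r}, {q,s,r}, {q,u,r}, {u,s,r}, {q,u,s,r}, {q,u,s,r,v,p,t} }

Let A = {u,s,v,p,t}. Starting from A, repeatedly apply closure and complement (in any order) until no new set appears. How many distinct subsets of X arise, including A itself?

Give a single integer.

complement {q,r}; its interior {q,r}; cl(A) = X∖{q,r} = {u,s,v,p,t}
With k = closure, c = complement:
  1. A     = {u,s,v,p,t}
  2. cA    = {q,r}
  3. kcA   = {q,s,r,v,p,t}
  4. ckcA  = {u}
  5. kckcA = {u,v,p,t}
  6. ckckcA = {q,s,r}
k, c of each give nothing new

6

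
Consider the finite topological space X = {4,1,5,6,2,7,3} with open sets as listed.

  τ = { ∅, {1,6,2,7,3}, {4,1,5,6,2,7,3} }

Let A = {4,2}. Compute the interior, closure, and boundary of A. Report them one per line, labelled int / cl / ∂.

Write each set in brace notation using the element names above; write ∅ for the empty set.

int(A) = ∅
cl(A)  = {4,1,5,6,2,7,3}
∂A     = {4,1,5,6,2,7,3}

open subsets of A: ∅; so int(A) = ∅
closure: X∖int(X∖A) = X∖∅ = {4,1,5,6,2,7,3}
∂A = {4,1,5,6,2,7,3} minus ∅ = {4,1,5,6,2,7,3}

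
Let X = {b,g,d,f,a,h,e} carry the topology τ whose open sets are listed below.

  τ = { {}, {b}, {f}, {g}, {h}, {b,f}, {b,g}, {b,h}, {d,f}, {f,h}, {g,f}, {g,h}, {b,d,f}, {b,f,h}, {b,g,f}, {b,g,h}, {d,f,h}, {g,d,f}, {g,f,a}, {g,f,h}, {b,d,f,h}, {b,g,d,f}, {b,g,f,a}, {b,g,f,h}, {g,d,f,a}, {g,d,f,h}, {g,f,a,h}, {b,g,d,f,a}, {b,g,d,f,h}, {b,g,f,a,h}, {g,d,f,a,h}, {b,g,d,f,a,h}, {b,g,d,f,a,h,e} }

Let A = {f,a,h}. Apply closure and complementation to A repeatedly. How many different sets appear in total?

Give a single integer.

8

cl via duality: int({b,g,d,e}) = {b,g}, so X∖{b,g} = {d,f,a,h,e}
Write k for closure, c for complement:
  1. A     = {f,a,h}
  2. kA    = {d,f,a,h,e}
  3. cA    = {b,g,d,e}
  4. ckA   = {b,g}
  5. kcA   = {b,g,d,a,e}
  6. kckA  = {b,g,a,e}
  7. ckcA  = {f,h}
  8. ckckA = {d,f,h}
applying k or c yields no new set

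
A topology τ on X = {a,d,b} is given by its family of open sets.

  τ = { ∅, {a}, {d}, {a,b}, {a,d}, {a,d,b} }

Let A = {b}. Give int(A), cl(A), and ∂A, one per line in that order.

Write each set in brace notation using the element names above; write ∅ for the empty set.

int(A) = ∅
cl(A)  = {b}
∂A     = {b}

interior: largest open inside A is ∅ (from ∅)
cl via duality: int({a,d}) = {a,d}, so X∖{a,d} = {b}
cl∖int = {b}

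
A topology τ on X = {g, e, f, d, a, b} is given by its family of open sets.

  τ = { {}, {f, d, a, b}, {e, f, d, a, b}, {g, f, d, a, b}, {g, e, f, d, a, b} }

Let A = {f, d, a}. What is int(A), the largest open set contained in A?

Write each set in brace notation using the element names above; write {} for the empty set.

opens ⊆ A: {}; union → int = {}

{}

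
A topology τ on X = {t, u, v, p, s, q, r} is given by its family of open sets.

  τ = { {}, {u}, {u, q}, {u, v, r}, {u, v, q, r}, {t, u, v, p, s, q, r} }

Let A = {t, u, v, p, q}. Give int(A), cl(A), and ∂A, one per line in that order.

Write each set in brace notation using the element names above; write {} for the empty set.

int(A) = {u, q}
cl(A)  = {t, u, v, p, s, q, r}
∂A     = {t, v, p, s, r}

open subsets of A: {}, {u}, {u, q}; so int(A) = {u, q}
closure: X∖int(X∖A) = X∖{} = {t, u, v, p, s, q, r}
∂A = {t, u, v, p, s, q, r} minus {u, q} = {t, v, p, s, r}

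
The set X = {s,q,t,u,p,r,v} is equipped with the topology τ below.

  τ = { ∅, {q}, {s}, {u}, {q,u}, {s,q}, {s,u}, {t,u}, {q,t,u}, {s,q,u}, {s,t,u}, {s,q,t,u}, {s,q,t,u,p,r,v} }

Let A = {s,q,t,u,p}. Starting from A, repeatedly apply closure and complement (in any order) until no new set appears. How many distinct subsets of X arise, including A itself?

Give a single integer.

closure: X∖int(X∖A) = X∖∅ = {s,q,t,u,p,r,v}
Let k=closure and c=complement:
  1. A     = {s,q,t,u,p}
  2. kA    = {s,q,t,u,p,r,v}
  3. cA    = {r,v}
  4. ckA   = ∅
  5. kcA   = {p,r,v}
  6. ckcA  = {s,q,t,u}
— saturated at 6

6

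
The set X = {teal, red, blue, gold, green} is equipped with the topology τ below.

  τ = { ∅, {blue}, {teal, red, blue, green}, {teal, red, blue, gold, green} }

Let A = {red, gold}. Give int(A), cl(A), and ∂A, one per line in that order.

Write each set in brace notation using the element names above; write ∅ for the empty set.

interior: largest open inside A is ∅ (from ∅)
cl via duality: int({teal, blue, green}) = {blue}, so X∖{blue} = {teal, red, gold, green}
cl∖int = {teal, red, gold, green}

int(A) = ∅
cl(A)  = {teal, red, gold, green}
∂A     = {teal, red, gold, green}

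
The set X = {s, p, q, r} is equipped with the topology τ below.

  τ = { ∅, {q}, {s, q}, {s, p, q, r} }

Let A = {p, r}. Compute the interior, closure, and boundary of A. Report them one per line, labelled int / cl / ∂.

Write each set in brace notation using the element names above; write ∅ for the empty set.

int(A) = ∅
cl(A)  = {p, r}
∂A     = {p, r}

open subsets of A: ∅; so int(A) = ∅
closure: X∖int(X∖A) = X∖{s, q} = {p, r}
∂A = {p, r} minus ∅ = {p, r}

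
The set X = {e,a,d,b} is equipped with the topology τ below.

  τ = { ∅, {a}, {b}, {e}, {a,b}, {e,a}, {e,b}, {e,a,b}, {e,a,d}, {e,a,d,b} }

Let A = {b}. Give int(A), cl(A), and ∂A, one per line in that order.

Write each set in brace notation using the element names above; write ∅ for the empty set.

int(A) = {b}
cl(A)  = {b}
∂A     = ∅

U open, U⊆A: ∅, {b}. int(A) = ⋃ = {b}
X∖A={e,a,d}, int(X∖A)={e,a,d}, hence cl(A)={b}
∂A: remove int from cl → ∅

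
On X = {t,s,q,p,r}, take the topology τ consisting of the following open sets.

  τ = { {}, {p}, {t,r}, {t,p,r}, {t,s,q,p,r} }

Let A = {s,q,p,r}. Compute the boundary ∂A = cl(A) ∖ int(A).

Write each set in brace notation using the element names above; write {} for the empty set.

interior: largest open inside A is {p} (from {}, {p})
cl via duality: int({t}) = {}, so X∖{} = {t,s,q,p,r}
cl∖int = {t,s,q,r}

{t,s,q,r}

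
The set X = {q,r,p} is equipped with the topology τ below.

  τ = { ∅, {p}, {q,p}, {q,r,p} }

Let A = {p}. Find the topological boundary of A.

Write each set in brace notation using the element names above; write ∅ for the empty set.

{q,r}

U open, U⊆A: ∅, {p}. int(A) = ⋃ = {p}
X∖A={q,r}, int(X∖A)=∅, hence cl(A)={q,r,p}
∂A: remove int from cl → {q,r}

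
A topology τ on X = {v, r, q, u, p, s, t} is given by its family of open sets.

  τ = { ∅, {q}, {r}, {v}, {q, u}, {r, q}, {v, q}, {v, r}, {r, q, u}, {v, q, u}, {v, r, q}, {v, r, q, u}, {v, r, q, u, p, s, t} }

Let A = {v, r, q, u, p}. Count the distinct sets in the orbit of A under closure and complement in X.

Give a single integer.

X∖A={s, t}, int(X∖A)=∅, hence cl(A)={v, r, q, u, p, s, t}
Orbit (k=closure, c=complement):
  1. A     = {v, r, q, u, p}
  2. kA    = {v, r, q, u, p, s, t}
  3. cA    = {s, t}
  4. ckA   = ∅
  5. kcA   = {p, s, t}
  6. ckcA  = {v, r, q, u}
(closed under both — stop)

6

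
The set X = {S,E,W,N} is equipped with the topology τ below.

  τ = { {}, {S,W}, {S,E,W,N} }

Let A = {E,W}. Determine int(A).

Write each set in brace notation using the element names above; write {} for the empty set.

open subsets of A: {}; so int(A) = {}

{}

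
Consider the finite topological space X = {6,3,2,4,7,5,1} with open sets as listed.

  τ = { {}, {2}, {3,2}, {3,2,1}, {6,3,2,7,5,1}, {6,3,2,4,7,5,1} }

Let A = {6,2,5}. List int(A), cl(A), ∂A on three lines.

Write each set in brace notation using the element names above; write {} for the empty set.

int(A) = {2}
cl(A)  = {6,3,2,4,7,5,1}
∂A     = {6,3,4,7,5,1}

open subsets of A: {}, {2}; so int(A) = {2}
closure: X∖int(X∖A) = X∖{} = {6,3,2,4,7,5,1}
∂A = {6,3,2,4,7,5,1} minus {2} = {6,3,4,7,5,1}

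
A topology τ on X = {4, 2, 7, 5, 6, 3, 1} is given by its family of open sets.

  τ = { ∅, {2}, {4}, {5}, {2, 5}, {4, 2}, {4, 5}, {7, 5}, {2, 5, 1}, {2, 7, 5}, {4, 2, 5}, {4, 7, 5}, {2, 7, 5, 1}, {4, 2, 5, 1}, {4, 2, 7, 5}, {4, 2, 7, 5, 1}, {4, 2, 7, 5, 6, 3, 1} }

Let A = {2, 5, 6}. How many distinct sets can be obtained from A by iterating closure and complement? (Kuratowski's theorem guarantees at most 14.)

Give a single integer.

complement {4, 7, 3, 1}; its interior {4}; cl(A) = X∖{4} = {2, 7, 5, 6, 3, 1}
With k = closure, c = complement:
  1. A     = {2, 5, 6}
  2. kA    = {2, 7, 5, 6, 3, 1}
  3. cA    = {4, 7, 3, 1}
  4. ckA   = {4}
  5. kcA   = {4, 7, 6, 3, 1}
  6. kckA  = {4, 6, 3}
  7. ckcA  = {2, 5}
  8. ckckA = {2, 7, 5, 1}
k, c of each give nothing new

8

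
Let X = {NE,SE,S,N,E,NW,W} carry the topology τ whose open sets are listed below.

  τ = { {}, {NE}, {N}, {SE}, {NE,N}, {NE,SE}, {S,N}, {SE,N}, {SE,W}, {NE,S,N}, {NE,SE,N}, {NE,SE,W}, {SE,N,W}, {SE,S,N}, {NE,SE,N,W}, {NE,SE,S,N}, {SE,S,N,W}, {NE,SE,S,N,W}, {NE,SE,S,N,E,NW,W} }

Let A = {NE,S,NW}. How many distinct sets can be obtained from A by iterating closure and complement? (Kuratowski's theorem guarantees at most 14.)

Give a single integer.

8

closure: X∖int(X∖A) = X∖{SE,N,W} = {NE,S,E,NW}
Let k=closure and c=complement:
  1. A     = {NE,S,NW}
  2. kA    = {NE,S,E,NW}
  3. cA    = {SE,N,E,W}
  4. ckA   = {SE,N,W}
  5. kcA   = {SE,S,N,E,NW,W}
  6. ckcA  = {NE}
  7. kckcA = {NE,E,NW}
  8. ckckcA = {SE,S,N,W}
— saturated at 8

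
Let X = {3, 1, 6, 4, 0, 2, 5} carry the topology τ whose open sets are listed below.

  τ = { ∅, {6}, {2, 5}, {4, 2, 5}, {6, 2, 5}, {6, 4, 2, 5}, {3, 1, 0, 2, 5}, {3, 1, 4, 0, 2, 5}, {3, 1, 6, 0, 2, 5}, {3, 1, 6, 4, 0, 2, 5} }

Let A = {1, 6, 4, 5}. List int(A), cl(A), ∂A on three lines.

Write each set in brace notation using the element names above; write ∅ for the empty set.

int(A) = {6}
cl(A)  = {3, 1, 6, 4, 0, 2, 5}
∂A     = {3, 1, 4, 0, 2, 5}

opens ⊆ A: ∅, {6}; union → int = {6}
complement {3, 0, 2}; its interior ∅; cl(A) = X∖∅ = {3, 1, 6, 4, 0, 2, 5}
boundary = {3, 1, 6, 4, 0, 2, 5} ∖ {6} = {3, 1, 4, 0, 2, 5}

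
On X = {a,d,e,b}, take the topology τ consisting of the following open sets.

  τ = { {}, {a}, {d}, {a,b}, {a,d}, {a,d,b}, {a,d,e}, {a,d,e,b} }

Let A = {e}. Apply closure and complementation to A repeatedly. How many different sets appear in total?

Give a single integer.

complement {a,d,b}; its interior {a,d,b}; cl(A) = X∖{a,d,b} = {e}
With k = closure, c = complement:
  1. A     = {e}
  2. cA    = {a,d,b}
  3. kcA   = {a,d,e,b}
  4. ckcA  = {}
k, c of each give nothing new

4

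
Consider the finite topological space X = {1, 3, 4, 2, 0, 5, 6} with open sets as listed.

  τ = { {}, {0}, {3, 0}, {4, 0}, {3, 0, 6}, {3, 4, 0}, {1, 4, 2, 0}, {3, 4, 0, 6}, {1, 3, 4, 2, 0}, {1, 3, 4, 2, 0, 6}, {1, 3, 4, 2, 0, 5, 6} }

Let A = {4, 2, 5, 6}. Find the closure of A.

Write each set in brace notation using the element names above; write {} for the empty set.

{1, 4, 2, 5, 6}

complement {1, 3, 0}; its interior {3, 0}; cl(A) = X∖{3, 0} = {1, 4, 2, 5, 6}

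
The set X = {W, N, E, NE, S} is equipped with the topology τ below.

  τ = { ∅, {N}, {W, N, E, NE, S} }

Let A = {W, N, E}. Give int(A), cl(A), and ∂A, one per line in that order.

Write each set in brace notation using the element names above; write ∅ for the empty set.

int(A) = {N}
cl(A)  = {W, N, E, NE, S}
∂A     = {W, E, NE, S}

U open, U⊆A: ∅, {N}. int(A) = ⋃ = {N}
X∖A={NE, S}, int(X∖A)=∅, hence cl(A)={W, N, E, NE, S}
∂A: remove int from cl → {W, E, NE, S}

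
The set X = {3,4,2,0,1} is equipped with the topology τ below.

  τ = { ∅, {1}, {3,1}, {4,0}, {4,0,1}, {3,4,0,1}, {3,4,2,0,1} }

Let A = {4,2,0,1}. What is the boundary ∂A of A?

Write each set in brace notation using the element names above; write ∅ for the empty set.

interior: largest open inside A is {4,0,1} (from ∅, {1}, {4,0}, {4,0,1})
cl via duality: int({3}) = ∅, so X∖∅ = {3,4,2,0,1}
cl∖int = {3,2}

{3,2}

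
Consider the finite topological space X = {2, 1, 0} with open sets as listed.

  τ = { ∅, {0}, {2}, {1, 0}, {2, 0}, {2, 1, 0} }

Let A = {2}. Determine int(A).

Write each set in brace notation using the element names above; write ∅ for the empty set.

U open, U⊆A: ∅, {2}. int(A) = ⋃ = {2}

{2}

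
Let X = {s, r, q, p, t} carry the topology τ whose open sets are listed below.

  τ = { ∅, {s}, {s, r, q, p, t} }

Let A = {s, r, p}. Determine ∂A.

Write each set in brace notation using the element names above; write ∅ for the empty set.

{r, q, p, t}

U open, U⊆A: ∅, {s}. int(A) = ⋃ = {s}
X∖A={q, t}, int(X∖A)=∅, hence cl(A)={s, r, q, p, t}
∂A: remove int from cl → {r, q, p, t}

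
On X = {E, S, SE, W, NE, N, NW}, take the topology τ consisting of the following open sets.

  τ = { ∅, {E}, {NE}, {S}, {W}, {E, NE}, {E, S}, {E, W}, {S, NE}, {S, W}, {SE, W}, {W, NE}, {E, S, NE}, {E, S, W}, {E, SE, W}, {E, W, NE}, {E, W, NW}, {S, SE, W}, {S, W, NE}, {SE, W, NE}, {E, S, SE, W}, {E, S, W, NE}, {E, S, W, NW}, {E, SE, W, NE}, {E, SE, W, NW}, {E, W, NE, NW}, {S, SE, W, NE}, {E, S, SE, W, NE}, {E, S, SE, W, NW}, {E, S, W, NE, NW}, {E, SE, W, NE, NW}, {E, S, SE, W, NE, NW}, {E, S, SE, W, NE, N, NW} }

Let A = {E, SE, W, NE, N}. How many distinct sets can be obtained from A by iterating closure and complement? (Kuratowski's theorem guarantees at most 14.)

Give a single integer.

complement {S, NW}; its interior {S}; cl(A) = X∖{S} = {E, SE, W, NE, N, NW}
With k = closure, c = complement:
  1. A     = {E, SE, W, NE, N}
  2. kA    = {E, SE, W, NE, N, NW}
  3. cA    = {S, NW}
  4. ckA   = {S}
  5. kcA   = {S, N, NW}
  6. kckA  = {S, N}
  7. ckcA  = {E, SE, W, NE}
  8. ckckA = {E, SE, W, NE, NW}
k, c of each give nothing new

8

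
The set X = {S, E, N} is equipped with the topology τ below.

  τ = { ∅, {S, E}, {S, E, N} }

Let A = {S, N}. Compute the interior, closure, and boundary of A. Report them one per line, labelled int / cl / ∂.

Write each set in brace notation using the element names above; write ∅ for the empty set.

opens ⊆ A: ∅; union → int = ∅
complement {E}; its interior ∅; cl(A) = X∖∅ = {S, E, N}
boundary = {S, E, N} ∖ ∅ = {S, E, N}

int(A) = ∅
cl(A)  = {S, E, N}
∂A     = {S, E, N}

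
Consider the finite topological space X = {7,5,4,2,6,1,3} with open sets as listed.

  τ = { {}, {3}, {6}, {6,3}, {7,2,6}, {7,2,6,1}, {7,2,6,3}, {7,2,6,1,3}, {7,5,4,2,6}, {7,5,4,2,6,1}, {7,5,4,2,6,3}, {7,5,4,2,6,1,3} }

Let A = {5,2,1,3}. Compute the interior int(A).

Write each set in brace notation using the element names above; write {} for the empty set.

{3}

open subsets of A: {}, {3}; so int(A) = {3}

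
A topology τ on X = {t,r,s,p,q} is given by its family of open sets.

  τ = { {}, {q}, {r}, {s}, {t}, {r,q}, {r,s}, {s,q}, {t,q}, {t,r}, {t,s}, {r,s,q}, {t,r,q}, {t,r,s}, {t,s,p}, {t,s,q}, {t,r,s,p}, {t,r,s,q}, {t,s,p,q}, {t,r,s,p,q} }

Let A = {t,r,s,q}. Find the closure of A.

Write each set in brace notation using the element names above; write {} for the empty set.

cl via duality: int({p}) = {}, so X∖{} = {t,r,s,p,q}

{t,r,s,p,q}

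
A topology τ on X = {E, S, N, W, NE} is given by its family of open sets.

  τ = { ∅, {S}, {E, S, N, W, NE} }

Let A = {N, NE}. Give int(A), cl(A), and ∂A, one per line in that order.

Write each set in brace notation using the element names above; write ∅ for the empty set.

int(A) = ∅
cl(A)  = {E, N, W, NE}
∂A     = {E, N, W, NE}

interior: largest open inside A is ∅ (from ∅)
cl via duality: int({E, S, W}) = {S}, so X∖{S} = {E, N, W, NE}
cl∖int = {E, N, W, NE}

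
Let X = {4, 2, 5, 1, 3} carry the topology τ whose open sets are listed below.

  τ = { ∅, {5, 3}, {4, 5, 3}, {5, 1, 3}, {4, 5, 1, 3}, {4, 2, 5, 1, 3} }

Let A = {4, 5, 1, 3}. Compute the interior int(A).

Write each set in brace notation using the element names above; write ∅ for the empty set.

{4, 5, 1, 3}

open subsets of A: ∅, {5, 3}, {5, 1, 3}, {4, 5, 3}, {4, 5, 1, 3}; so int(A) = {4, 5, 1, 3}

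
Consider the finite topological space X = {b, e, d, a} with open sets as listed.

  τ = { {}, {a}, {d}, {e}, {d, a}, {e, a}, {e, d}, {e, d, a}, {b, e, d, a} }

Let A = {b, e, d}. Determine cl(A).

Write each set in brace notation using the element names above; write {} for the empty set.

{b, e, d}

complement {a}; its interior {a}; cl(A) = X∖{a} = {b, e, d}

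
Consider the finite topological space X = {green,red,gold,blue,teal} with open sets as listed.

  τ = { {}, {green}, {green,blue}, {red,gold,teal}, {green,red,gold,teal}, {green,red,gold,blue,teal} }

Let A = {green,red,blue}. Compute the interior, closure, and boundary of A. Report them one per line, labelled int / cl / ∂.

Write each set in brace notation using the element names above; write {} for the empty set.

interior: largest open inside A is {green,blue} (from {}, {green}, {green,blue})
cl via duality: int({gold,teal}) = {}, so X∖{} = {green,red,gold,blue,teal}
cl∖int = {red,gold,teal}

int(A) = {green,blue}
cl(A)  = {green,red,gold,blue,teal}
∂A     = {red,gold,teal}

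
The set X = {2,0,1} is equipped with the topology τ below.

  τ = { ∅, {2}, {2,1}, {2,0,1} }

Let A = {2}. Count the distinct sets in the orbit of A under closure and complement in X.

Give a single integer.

X∖A={0,1}, int(X∖A)=∅, hence cl(A)={2,0,1}
Orbit (k=closure, c=complement):
  1. A     = {2}
  2. kA    = {2,0,1}
  3. cA    = {0,1}
  4. ckA   = ∅
(closed under both — stop)

4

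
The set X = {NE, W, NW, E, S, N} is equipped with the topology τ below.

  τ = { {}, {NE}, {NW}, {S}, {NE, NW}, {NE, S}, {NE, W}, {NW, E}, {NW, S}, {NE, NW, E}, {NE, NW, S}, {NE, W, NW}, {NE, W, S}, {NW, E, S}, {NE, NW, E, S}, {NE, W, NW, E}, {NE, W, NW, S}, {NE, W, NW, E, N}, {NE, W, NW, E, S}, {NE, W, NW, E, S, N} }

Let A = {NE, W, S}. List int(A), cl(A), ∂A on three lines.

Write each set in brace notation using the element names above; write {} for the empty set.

open subsets of A: {}, {S}, {NE}, {NE, W}, {NE, S}, {NE, W, S}; so int(A) = {NE, W, S}
closure: X∖int(X∖A) = X∖{NW, E} = {NE, W, S, N}
∂A = {NE, W, S, N} minus {NE, W, S} = {N}

int(A) = {NE, W, S}
cl(A)  = {NE, W, S, N}
∂A     = {N}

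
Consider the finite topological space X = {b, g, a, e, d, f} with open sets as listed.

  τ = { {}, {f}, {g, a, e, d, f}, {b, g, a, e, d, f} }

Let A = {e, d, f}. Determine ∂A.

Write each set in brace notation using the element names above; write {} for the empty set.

{b, g, a, e, d}

U open, U⊆A: {}, {f}. int(A) = ⋃ = {f}
X∖A={b, g, a}, int(X∖A)={}, hence cl(A)={b, g, a, e, d, f}
∂A: remove int from cl → {b, g, a, e, d}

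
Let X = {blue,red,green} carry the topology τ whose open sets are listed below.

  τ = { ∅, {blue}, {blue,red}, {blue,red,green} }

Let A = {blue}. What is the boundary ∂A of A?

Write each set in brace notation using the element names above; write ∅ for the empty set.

U open, U⊆A: ∅, {blue}. int(A) = ⋃ = {blue}
X∖A={red,green}, int(X∖A)=∅, hence cl(A)={blue,red,green}
∂A: remove int from cl → {red,green}

{red,green}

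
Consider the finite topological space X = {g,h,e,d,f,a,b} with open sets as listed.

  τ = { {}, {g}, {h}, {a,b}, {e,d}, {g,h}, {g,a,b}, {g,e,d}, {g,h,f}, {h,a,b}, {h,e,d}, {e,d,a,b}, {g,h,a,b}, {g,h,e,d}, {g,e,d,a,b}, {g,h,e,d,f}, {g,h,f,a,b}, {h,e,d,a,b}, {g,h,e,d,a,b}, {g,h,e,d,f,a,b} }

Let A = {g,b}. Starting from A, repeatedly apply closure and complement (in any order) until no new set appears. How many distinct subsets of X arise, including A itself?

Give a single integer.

10

closure: X∖int(X∖A) = X∖{h,e,d} = {g,f,a,b}
Let k=closure and c=complement:
  1. A     = {g,b}
  2. kA    = {g,f,a,b}
  3. cA    = {h,e,d,f,a}
  4. ckA   = {h,e,d}
  5. kcA   = {h,e,d,f,a,b}
  6. kckA  = {h,e,d,f}
  7. ckcA  = {g}
  8. ckckA = {g,a,b}
  9. kckcA = {g,f}
  10. ckckcA = {h,e,d,a,b}
— saturated at 10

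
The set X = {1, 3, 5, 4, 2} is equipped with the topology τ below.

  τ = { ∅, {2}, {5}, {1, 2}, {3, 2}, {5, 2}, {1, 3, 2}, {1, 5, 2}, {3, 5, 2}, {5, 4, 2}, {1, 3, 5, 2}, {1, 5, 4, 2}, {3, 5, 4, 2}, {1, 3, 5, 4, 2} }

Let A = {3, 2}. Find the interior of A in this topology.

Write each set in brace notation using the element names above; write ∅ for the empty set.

interior: largest open inside A is {3, 2} (from ∅, {2}, {3, 2})

{3, 2}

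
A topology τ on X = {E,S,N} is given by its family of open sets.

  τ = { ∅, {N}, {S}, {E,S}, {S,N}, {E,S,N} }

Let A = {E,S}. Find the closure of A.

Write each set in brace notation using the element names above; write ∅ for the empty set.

complement {N}; its interior {N}; cl(A) = X∖{N} = {E,S}

{E,S}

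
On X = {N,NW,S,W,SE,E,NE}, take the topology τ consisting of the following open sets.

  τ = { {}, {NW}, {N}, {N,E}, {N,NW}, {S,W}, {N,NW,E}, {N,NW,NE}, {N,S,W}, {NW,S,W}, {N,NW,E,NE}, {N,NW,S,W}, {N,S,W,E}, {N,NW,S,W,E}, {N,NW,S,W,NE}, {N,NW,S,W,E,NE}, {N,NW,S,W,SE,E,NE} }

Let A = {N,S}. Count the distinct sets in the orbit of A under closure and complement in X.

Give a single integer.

12

X∖A={NW,W,SE,E,NE}, int(X∖A)={NW}, hence cl(A)={N,S,W,SE,E,NE}
Orbit (k=closure, c=complement):
  1. A     = {N,S}
  2. kA    = {N,S,W,SE,E,NE}
  3. cA    = {NW,W,SE,E,NE}
  4. ckA   = {NW}
  5. kcA   = {NW,S,W,SE,E,NE}
  6. kckA  = {NW,SE,NE}
  7. ckcA  = {N}
  8. ckckA = {N,S,W,E}
  9. kckcA = {N,SE,E,NE}
  10. ckckcA = {NW,S,W}
  11. kckckcA = {NW,S,W,SE,NE}
  12. ckckckcA = {N,E}
(closed under both — stop)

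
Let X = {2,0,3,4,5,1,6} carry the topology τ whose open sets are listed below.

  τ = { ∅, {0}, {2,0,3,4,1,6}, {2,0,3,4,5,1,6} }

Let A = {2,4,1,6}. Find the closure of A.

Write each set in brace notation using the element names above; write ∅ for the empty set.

{2,3,4,5,1,6}

X∖A={0,3,5}, int(X∖A)={0}, hence cl(A)={2,3,4,5,1,6}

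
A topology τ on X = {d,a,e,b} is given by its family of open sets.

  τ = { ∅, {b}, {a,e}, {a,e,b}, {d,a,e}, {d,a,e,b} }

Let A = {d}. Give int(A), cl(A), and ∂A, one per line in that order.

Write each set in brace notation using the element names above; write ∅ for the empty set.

open subsets of A: ∅; so int(A) = ∅
closure: X∖int(X∖A) = X∖{a,e,b} = {d}
∂A = {d} minus ∅ = {d}

int(A) = ∅
cl(A)  = {d}
∂A     = {d}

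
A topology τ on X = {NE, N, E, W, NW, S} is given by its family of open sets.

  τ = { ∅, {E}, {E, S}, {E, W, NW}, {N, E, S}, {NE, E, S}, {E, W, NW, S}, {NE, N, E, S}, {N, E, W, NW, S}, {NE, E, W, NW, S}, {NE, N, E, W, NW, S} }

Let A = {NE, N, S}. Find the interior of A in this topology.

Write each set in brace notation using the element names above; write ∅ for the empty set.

interior: largest open inside A is ∅ (from ∅)

∅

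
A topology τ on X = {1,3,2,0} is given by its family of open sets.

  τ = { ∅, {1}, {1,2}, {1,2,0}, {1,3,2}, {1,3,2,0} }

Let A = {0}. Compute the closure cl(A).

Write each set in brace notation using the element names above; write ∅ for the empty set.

{0}

closure: X∖int(X∖A) = X∖{1,3,2} = {0}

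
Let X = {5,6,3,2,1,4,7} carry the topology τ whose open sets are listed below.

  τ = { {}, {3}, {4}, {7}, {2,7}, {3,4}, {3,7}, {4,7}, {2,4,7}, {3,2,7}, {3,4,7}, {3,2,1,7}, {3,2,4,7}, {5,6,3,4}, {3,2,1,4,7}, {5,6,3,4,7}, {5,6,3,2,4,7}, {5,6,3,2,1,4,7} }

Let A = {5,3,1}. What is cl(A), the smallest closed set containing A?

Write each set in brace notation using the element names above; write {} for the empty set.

closure: X∖int(X∖A) = X∖{2,4,7} = {5,6,3,1}

{5,6,3,1}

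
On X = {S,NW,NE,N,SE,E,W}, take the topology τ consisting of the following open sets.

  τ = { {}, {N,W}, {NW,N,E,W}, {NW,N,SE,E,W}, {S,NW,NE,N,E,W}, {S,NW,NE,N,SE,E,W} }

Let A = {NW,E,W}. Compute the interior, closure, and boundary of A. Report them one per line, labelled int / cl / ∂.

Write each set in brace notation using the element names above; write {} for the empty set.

interior: largest open inside A is {} (from {})
cl via duality: int({S,NE,N,SE}) = {}, so X∖{} = {S,NW,NE,N,SE,E,W}
cl∖int = {S,NW,NE,N,SE,E,W}

int(A) = {}
cl(A)  = {S,NW,NE,N,SE,E,W}
∂A     = {S,NW,NE,N,SE,E,W}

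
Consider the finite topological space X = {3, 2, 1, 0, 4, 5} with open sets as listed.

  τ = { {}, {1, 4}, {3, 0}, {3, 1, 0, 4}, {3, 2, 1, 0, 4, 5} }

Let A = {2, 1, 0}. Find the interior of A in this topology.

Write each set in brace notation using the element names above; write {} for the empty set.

{}

interior: largest open inside A is {} (from {})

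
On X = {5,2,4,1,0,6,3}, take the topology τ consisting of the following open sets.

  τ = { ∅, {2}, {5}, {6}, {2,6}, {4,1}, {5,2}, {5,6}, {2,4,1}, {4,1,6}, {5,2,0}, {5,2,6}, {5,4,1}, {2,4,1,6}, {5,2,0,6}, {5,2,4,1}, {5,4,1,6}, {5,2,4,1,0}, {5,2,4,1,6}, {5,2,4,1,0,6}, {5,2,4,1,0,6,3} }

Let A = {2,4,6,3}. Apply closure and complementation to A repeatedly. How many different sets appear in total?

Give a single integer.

10

closure: X∖int(X∖A) = X∖{5} = {2,4,1,0,6,3}
Let k=closure and c=complement:
  1. A     = {2,4,6,3}
  2. kA    = {2,4,1,0,6,3}
  3. cA    = {5,1,0}
  4. ckA   = {5}
  5. kcA   = {5,4,1,0,3}
  6. kckA  = {5,0,3}
  7. ckcA  = {2,6}
  8. ckckA = {2,4,1,6}
  9. kckcA = {2,0,6,3}
  10. ckckcA = {5,4,1}
— saturated at 10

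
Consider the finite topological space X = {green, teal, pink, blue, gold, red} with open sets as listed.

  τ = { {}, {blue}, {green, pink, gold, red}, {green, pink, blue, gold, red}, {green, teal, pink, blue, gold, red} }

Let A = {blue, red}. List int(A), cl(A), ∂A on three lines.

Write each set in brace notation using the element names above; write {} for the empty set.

U open, U⊆A: {}, {blue}. int(A) = ⋃ = {blue}
X∖A={green, teal, pink, gold}, int(X∖A)={}, hence cl(A)={green, teal, pink, blue, gold, red}
∂A: remove int from cl → {green, teal, pink, gold, red}

int(A) = {blue}
cl(A)  = {green, teal, pink, blue, gold, red}
∂A     = {green, teal, pink, gold, red}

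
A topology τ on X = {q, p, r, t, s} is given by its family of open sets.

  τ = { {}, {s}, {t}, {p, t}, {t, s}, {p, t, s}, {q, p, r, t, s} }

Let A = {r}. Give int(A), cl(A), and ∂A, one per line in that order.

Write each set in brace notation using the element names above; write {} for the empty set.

interior: largest open inside A is {} (from {})
cl via duality: int({q, p, t, s}) = {p, t, s}, so X∖{p, t, s} = {q, r}
cl∖int = {q, r}

int(A) = {}
cl(A)  = {q, r}
∂A     = {q, r}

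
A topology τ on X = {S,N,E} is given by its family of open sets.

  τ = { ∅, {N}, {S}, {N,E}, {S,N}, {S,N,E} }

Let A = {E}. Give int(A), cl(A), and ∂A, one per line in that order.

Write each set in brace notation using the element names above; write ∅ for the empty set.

int(A) = ∅
cl(A)  = {E}
∂A     = {E}

opens ⊆ A: ∅; union → int = ∅
complement {S,N}; its interior {S,N}; cl(A) = X∖{S,N} = {E}
boundary = {E} ∖ ∅ = {E}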